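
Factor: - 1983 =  - 3^1*661^1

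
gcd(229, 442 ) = 1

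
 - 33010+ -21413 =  - 54423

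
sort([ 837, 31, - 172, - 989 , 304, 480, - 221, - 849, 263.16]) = [ - 989, - 849, - 221, - 172, 31, 263.16 , 304, 480,  837]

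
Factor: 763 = 7^1*109^1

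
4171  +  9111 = 13282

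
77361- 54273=23088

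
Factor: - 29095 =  - 5^1* 11^1 *23^2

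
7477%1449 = 232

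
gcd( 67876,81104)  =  4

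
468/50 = 9 + 9/25 = 9.36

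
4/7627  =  4/7627= 0.00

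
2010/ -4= - 503 +1/2= - 502.50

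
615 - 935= -320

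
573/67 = 573/67 = 8.55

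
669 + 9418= 10087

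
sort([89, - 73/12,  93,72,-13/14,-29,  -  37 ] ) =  [ - 37,-29, - 73/12, - 13/14,72,89, 93] 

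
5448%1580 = 708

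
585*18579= 10868715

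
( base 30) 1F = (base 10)45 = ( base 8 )55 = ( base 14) 33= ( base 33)1c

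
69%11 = 3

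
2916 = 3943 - 1027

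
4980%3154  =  1826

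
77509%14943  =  2794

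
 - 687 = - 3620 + 2933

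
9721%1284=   733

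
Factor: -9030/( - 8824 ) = 4515/4412 = 2^( - 2 )*3^1*5^1*7^1*43^1*1103^ ( - 1)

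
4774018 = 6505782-1731764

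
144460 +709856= 854316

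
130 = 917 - 787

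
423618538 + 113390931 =537009469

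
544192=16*34012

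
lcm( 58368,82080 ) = 2626560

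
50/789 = 50/789 = 0.06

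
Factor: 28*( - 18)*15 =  - 2^3*3^3*5^1*7^1  =  - 7560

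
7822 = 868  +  6954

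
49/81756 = 49/81756 = 0.00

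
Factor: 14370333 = 3^1*4790111^1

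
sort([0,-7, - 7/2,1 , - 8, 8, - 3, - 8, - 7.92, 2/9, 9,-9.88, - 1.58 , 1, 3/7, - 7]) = [ - 9.88, - 8, - 8 , - 7.92, - 7 , - 7, - 7/2, - 3, - 1.58,0, 2/9,3/7, 1, 1,8 , 9]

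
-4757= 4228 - 8985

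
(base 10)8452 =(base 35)6VH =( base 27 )bg1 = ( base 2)10000100000100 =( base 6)103044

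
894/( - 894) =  - 1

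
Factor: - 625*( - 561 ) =350625  =  3^1*5^4*11^1*17^1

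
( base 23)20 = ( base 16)2e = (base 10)46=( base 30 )1g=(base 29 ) 1h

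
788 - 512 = 276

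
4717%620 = 377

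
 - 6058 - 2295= -8353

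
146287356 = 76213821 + 70073535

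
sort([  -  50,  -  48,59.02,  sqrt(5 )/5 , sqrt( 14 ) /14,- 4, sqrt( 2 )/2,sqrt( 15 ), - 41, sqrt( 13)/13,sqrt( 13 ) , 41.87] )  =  [-50, - 48,-41,-4,sqrt(14 )/14,sqrt( 13)/13,sqrt ( 5)/5,sqrt( 2 ) /2,sqrt ( 13),sqrt( 15), 41.87 , 59.02] 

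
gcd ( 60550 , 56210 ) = 70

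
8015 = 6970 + 1045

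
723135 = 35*20661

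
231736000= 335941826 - 104205826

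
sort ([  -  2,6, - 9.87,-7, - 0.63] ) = [ -9.87,-7, - 2,  -  0.63,6]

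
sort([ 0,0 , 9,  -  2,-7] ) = [ - 7, - 2,0, 0, 9]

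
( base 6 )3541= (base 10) 853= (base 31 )rg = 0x355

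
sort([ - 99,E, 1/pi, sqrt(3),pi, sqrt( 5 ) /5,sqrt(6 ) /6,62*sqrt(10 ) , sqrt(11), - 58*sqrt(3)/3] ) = [ - 99, - 58*sqrt(3) /3, 1/pi, sqrt(6) /6, sqrt( 5 )/5,sqrt( 3 ),E,pi,sqrt(11 ) , 62 * sqrt(10) ] 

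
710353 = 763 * 931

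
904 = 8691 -7787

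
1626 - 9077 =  - 7451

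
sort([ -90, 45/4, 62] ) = [ - 90,45/4, 62] 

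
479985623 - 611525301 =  - 131539678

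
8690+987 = 9677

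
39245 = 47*835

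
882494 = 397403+485091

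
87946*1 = 87946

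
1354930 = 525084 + 829846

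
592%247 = 98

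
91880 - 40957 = 50923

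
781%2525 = 781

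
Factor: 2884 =2^2 *7^1*103^1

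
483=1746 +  - 1263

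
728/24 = 91/3 = 30.33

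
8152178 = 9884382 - 1732204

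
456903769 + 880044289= 1336948058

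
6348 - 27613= - 21265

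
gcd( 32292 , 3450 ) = 138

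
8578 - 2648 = 5930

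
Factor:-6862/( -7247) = 2^1*47^1*73^1*7247^ (- 1)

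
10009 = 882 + 9127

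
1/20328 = 1/20328 = 0.00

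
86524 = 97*892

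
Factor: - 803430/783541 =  - 2^1* 3^2*5^1*11^(-1) * 19^( - 1)*23^( - 1)*79^1*113^1*163^( - 1 )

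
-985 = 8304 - 9289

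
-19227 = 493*( - 39)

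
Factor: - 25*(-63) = 1575 = 3^2*5^2*7^1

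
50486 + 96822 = 147308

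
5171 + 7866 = 13037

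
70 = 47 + 23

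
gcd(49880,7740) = 860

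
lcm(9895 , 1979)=9895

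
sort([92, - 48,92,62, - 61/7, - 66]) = [ - 66, - 48, -61/7,62, 92, 92]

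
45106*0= 0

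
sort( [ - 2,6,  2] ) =[ - 2, 2, 6]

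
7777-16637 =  - 8860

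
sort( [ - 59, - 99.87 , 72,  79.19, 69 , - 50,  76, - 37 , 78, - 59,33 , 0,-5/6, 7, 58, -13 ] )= [  -  99.87,  -  59, - 59, - 50, -37, - 13, - 5/6,0, 7,33,  58, 69,72 , 76, 78, 79.19] 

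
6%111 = 6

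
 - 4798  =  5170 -9968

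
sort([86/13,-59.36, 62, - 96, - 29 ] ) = [-96,-59.36, - 29, 86/13,62 ] 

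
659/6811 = 659/6811 = 0.10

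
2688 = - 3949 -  - 6637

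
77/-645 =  - 1 + 568/645 = - 0.12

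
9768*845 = 8253960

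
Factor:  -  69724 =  - 2^2*17431^1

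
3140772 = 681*4612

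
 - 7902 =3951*( - 2) 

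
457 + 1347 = 1804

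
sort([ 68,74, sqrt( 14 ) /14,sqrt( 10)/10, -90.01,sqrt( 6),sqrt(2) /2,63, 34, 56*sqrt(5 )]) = [  -  90.01, sqrt(14 ) /14, sqrt(10) /10,sqrt( 2)/2,sqrt(6 ),34,63,68,74,56*sqrt (5 )] 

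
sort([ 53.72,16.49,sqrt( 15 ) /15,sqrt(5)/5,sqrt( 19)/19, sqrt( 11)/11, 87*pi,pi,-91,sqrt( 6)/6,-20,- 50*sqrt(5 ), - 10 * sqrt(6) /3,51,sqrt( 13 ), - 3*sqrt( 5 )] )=[ - 50*sqrt( 5), - 91, - 20, - 10*sqrt( 6 ) /3,- 3*sqrt( 5) , sqrt( 19)/19,sqrt( 15)/15,sqrt( 11)/11, sqrt( 6)/6,sqrt( 5)/5,  pi, sqrt( 13 ),  16.49,51, 53.72,  87*pi] 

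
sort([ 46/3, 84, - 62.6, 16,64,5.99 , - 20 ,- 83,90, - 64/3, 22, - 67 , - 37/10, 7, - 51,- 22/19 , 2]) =[- 83,-67, - 62.6, - 51 , - 64/3, - 20, - 37/10,-22/19, 2, 5.99, 7,  46/3, 16, 22,64,84,90] 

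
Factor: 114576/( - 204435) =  - 2^4 * 3^( - 1 ) *5^( - 1)*31^1 *59^( - 1) = -496/885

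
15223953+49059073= 64283026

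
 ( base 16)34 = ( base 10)52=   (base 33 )1J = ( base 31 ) 1l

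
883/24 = 883/24 = 36.79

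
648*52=33696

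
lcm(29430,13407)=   1206630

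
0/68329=0 = 0.00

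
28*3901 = 109228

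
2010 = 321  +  1689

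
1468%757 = 711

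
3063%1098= 867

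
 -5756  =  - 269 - 5487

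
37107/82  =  452 + 43/82= 452.52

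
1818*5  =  9090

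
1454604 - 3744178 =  - 2289574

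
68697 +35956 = 104653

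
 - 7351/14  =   - 7351/14  =  - 525.07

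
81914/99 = 827+41/99 = 827.41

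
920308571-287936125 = 632372446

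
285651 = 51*5601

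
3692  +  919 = 4611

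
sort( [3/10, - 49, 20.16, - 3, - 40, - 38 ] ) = [ - 49, - 40, - 38, - 3, 3/10,20.16 ] 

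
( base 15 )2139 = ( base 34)62P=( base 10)7029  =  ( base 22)EBB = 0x1B75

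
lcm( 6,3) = 6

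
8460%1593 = 495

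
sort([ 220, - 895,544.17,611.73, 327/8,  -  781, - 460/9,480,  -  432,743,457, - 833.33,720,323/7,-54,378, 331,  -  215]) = [ - 895,  -  833.33, -781,-432, -215 ,  -  54,  -  460/9,327/8, 323/7,220,331, 378,457,480,544.17,611.73, 720, 743]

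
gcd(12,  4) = 4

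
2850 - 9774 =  -6924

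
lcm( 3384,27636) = 165816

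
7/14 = 1/2 = 0.50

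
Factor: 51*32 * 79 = 2^5 * 3^1*17^1 * 79^1 = 128928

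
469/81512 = 469/81512=0.01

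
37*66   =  2442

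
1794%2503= 1794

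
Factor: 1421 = 7^2*29^1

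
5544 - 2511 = 3033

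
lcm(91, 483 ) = 6279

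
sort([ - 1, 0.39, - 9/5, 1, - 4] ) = [ - 4,- 9/5, - 1, 0.39  ,  1] 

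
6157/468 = 6157/468= 13.16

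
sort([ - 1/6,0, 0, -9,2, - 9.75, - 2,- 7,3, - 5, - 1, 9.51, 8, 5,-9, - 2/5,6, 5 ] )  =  [ - 9.75,-9, - 9,  -  7,  -  5, - 2 , - 1, - 2/5, - 1/6, 0, 0, 2, 3, 5,5, 6, 8,9.51] 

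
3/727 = 3/727 = 0.00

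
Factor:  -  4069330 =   -  2^1 * 5^1*229^1*1777^1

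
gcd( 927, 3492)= 9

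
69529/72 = 69529/72 = 965.68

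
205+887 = 1092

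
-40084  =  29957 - 70041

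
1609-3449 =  - 1840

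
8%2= 0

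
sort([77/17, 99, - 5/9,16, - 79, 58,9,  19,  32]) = [ - 79, - 5/9, 77/17,9, 16, 19, 32,58, 99]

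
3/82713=1/27571 = 0.00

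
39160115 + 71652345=110812460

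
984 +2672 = 3656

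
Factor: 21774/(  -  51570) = -3^(-2)*5^(-1)*19^1 = - 19/45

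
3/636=1/212 = 0.00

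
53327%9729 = 4682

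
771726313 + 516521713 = 1288248026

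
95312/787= 121 + 85/787  =  121.11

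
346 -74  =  272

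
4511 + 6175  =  10686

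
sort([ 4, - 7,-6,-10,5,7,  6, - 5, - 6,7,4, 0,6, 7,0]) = [  -  10, - 7, - 6, - 6, - 5,0,0, 4 , 4, 5,6, 6 , 7,7 , 7] 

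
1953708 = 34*57462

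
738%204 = 126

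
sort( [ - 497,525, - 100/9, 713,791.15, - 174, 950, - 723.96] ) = [ - 723.96,-497,- 174, - 100/9, 525,  713, 791.15,  950 ] 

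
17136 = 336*51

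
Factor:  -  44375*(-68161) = 3024644375   =  5^4*71^1 * 68161^1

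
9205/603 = 9205/603=15.27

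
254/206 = 127/103 = 1.23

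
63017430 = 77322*815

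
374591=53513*7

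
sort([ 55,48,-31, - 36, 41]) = [-36,  -  31,  41, 48,55]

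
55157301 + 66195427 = 121352728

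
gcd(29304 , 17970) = 6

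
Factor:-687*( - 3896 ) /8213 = 2676552/8213 = 2^3*3^1*43^( - 1) * 191^( - 1 )*229^1*487^1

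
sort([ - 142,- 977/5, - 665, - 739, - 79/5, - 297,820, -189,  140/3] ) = [-739,  -  665, - 297,-977/5,-189, - 142 , - 79/5, 140/3,820 ]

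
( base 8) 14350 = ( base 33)5s7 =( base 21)E9D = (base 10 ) 6376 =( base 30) 72g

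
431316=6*71886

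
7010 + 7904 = 14914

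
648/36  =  18 = 18.00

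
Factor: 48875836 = 2^2*59^1*73^1*2837^1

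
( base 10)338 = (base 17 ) 12f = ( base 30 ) B8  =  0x152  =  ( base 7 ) 662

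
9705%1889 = 260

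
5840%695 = 280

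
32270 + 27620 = 59890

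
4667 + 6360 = 11027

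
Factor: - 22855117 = -22855117^1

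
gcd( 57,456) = 57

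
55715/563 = 55715/563  =  98.96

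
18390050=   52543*350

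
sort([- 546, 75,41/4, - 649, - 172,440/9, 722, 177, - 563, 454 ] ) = [ - 649,-563, - 546,-172, 41/4, 440/9,75,177, 454, 722 ] 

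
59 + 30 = 89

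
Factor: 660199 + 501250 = 1161449^1 = 1161449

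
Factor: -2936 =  - 2^3 * 367^1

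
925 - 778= 147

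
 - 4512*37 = - 166944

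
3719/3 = 3719/3 = 1239.67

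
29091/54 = 538 + 13/18 = 538.72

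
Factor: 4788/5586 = 2^1 * 3^1 * 7^(-1)=   6/7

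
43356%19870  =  3616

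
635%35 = 5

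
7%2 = 1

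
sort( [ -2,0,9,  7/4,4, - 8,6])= [ - 8 ,-2  ,  0 , 7/4,4,  6, 9]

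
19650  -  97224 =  - 77574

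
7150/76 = 3575/38 = 94.08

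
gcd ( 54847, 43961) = 1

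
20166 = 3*6722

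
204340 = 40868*5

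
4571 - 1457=3114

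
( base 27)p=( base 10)25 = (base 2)11001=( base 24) 11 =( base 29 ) P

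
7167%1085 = 657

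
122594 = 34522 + 88072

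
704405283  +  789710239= 1494115522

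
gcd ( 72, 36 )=36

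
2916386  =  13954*209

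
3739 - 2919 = 820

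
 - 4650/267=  - 1550/89 = - 17.42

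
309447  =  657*471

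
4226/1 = 4226 = 4226.00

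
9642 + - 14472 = -4830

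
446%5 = 1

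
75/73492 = 75/73492  =  0.00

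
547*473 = 258731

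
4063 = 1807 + 2256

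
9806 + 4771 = 14577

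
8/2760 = 1/345 = 0.00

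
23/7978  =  23/7978 = 0.00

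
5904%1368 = 432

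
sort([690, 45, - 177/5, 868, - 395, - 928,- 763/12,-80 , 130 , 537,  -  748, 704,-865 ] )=[ - 928,-865, - 748, - 395,  -  80  , - 763/12,-177/5, 45,  130, 537 , 690,704, 868]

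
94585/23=4112 + 9/23= 4112.39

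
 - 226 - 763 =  - 989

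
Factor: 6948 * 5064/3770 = 2^4*3^3 * 5^ (-1) *13^( - 1)*29^ ( - 1 )  *193^1 * 211^1=17592336/1885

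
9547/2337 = 4 + 199/2337=4.09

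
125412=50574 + 74838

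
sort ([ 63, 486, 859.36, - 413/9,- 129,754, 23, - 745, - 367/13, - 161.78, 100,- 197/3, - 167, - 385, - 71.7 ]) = [ - 745, - 385,-167, - 161.78, - 129, - 71.7, - 197/3,  -  413/9, - 367/13, 23,63, 100,486, 754,  859.36]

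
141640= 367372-225732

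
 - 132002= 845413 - 977415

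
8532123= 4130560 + 4401563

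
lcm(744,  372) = 744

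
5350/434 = 12  +  71/217 = 12.33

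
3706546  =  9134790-5428244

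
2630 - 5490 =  - 2860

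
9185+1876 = 11061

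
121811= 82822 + 38989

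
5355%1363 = 1266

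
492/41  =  12 = 12.00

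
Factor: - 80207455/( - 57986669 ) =5^1 *13^(-1 )*19^1 *41^( - 1 )* 108793^ ( - 1 ) * 844289^1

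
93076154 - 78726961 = 14349193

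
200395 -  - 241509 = 441904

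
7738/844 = 3869/422= 9.17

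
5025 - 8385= - 3360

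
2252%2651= 2252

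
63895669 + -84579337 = -20683668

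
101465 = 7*14495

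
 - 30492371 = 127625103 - 158117474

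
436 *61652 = 26880272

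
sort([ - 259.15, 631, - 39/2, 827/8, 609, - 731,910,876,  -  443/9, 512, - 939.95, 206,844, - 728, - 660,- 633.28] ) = [ - 939.95, - 731,  -  728,-660, - 633.28, - 259.15, - 443/9, - 39/2, 827/8,206, 512, 609, 631,844, 876,  910]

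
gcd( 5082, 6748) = 14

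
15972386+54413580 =70385966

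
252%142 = 110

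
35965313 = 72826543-36861230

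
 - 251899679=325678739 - 577578418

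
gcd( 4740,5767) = 79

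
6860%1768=1556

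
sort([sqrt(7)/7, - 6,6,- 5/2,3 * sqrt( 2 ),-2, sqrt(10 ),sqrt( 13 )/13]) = [ - 6,  -  5/2, - 2, sqrt(13)/13,sqrt( 7)/7,sqrt(10),3 * sqrt( 2 ),6]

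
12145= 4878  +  7267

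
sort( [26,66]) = [ 26, 66 ] 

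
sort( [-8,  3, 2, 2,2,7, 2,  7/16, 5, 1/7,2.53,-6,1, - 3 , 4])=[-8, - 6, - 3,  1/7,7/16 , 1,2,2,  2,2, 2.53,3,4, 5, 7 ]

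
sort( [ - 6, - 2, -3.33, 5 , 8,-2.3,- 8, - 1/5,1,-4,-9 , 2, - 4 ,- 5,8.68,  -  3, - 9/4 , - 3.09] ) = [ - 9,-8 ,-6, - 5, - 4, - 4, - 3.33, - 3.09 ,  -  3, - 2.3, - 9/4, -2, - 1/5, 1, 2,5, 8,8.68] 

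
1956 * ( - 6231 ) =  - 12187836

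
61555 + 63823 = 125378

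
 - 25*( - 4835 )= 120875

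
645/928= 645/928=   0.70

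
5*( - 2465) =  - 12325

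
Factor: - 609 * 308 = -2^2*3^1*7^2*11^1*29^1 = - 187572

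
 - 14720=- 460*32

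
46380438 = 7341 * 6318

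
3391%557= 49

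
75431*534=40280154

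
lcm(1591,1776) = 76368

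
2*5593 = 11186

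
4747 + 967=5714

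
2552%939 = 674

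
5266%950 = 516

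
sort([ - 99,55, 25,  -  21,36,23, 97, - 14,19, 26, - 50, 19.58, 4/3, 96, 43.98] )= [ - 99,  -  50, - 21,-14,4/3,19,19.58,  23, 25, 26,36,43.98,  55, 96, 97]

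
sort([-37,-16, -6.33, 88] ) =[ - 37,-16,-6.33,88 ]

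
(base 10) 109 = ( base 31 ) 3g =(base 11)9a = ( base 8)155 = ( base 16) 6d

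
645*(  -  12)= - 7740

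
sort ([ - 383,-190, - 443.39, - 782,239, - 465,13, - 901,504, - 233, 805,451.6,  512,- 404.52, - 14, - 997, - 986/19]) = [ - 997, - 901, - 782, - 465, - 443.39, - 404.52, - 383, - 233, - 190, - 986/19, - 14,13,239, 451.6,504,512, 805 ] 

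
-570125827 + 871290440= 301164613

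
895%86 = 35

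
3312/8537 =3312/8537=0.39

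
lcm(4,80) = 80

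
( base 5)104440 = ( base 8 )7241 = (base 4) 322201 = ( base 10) 3745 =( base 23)71J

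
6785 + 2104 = 8889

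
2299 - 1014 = 1285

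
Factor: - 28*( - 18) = 2^3*3^2*7^1 = 504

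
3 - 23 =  - 20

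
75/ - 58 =  -  75/58 = -1.29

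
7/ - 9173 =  - 1 + 9166/9173 =- 0.00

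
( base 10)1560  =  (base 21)3b6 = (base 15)6e0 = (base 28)1RK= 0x618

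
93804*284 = 26640336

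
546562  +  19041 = 565603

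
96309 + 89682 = 185991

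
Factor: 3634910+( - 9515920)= -2^1*5^1* 31^1*61^1*311^1=   -5881010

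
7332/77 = 7332/77 = 95.22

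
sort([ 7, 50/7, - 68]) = [ - 68,7, 50/7 ]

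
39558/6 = 6593 = 6593.00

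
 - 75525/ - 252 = 299+59/84=299.70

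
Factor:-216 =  - 2^3*3^3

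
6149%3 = 2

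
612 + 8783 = 9395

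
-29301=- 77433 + 48132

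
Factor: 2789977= 643^1*4339^1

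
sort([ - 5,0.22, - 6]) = [ - 6,-5 , 0.22]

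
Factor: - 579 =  - 3^1*193^1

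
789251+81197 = 870448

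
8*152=1216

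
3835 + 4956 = 8791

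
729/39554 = 729/39554= 0.02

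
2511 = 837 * 3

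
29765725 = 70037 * 425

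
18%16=2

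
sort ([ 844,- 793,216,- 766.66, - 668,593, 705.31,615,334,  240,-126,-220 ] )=[ - 793, -766.66, - 668, - 220,-126, 216, 240, 334,593,615 , 705.31,844]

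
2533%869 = 795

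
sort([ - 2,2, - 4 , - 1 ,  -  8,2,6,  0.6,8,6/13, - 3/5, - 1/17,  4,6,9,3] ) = [ - 8, - 4,-2, - 1, - 3/5, - 1/17,6/13,0.6,2 , 2, 3,4, 6, 6,8, 9]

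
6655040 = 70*95072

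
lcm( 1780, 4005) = 16020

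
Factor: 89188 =2^2*11^1 * 2027^1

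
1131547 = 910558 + 220989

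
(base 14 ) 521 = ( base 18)321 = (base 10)1009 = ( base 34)tn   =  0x3F1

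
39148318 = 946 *41383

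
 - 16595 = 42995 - 59590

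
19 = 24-5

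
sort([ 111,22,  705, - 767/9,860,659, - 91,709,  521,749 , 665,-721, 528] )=[ - 721, - 91 , - 767/9,22,111,521,528,659,665,705,709 , 749,860] 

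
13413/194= 13413/194  =  69.14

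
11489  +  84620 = 96109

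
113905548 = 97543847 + 16361701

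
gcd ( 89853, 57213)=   3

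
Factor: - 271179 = -3^2*29^1*1039^1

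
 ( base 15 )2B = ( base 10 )41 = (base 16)29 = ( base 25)1G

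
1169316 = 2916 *401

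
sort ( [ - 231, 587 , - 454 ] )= [ - 454 , - 231, 587] 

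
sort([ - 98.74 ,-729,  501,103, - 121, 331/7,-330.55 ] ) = [ - 729, - 330.55, - 121, - 98.74, 331/7,  103, 501 ]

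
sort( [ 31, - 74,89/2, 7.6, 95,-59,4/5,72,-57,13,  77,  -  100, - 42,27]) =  [  -  100,  -  74 ,-59 , - 57,-42,4/5,7.6, 13, 27,31,  89/2,72, 77,95]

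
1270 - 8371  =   - 7101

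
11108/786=14 +52/393 =14.13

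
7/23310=1/3330 = 0.00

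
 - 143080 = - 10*14308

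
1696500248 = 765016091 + 931484157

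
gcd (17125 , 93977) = 1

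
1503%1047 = 456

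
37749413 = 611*61783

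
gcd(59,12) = 1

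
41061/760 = 54 + 21/760 = 54.03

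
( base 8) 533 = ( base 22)FH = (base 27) CN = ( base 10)347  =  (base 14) 1ab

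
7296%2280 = 456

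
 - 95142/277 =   -  95142/277 =- 343.47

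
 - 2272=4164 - 6436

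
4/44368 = 1/11092 = 0.00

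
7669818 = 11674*657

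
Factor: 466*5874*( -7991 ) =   -  2^2* 3^1* 11^1*61^1*89^1*131^1*233^1  =  - 21873636444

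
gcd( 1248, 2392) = 104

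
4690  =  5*938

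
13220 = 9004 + 4216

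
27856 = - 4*( - 6964 )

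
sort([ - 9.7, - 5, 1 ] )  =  [ - 9.7, - 5, 1 ] 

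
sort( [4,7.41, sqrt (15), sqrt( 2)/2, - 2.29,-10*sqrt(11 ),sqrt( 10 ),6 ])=[ - 10*sqrt( 11 ) ,-2.29, sqrt(2 )/2 , sqrt(10), sqrt( 15), 4,6,7.41]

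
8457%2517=906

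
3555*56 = 199080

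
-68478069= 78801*( - 869 )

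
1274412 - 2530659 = -1256247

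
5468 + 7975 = 13443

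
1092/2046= 182/341 = 0.53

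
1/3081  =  1/3081=   0.00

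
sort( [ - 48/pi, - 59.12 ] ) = [ - 59.12, - 48/pi ]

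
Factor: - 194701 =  - 13^1*17^1*881^1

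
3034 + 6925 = 9959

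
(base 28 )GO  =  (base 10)472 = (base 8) 730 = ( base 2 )111011000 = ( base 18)184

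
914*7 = 6398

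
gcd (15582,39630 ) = 6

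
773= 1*773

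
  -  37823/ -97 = 37823/97 = 389.93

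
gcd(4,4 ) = 4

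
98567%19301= 2062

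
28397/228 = 28397/228 =124.55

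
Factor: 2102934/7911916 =1051467/3955958   =  2^( - 1 )*3^1*17^1 *53^1*389^1*1977979^(  -  1 ) 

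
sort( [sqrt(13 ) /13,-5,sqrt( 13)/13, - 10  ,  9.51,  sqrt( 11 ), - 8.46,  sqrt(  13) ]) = [-10,-8.46,-5, sqrt( 13)/13, sqrt( 13) /13 , sqrt( 11),sqrt(13) , 9.51]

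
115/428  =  115/428= 0.27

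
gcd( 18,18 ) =18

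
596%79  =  43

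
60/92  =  15/23  =  0.65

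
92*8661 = 796812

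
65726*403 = 26487578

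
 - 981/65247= - 327/21749 = -0.02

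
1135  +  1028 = 2163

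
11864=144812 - 132948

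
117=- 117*( - 1) 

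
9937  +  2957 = 12894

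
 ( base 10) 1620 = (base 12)B30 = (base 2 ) 11001010100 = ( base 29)1qp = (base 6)11300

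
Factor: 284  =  2^2*71^1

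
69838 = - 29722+99560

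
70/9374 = 35/4687 = 0.01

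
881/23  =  38  +  7/23  =  38.30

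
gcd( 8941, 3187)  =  1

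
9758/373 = 9758/373 = 26.16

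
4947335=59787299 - 54839964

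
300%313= 300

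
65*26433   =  1718145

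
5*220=1100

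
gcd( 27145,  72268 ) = 89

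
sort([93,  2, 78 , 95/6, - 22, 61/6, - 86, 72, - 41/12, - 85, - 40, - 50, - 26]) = [ - 86, - 85,-50, -40 , - 26 , - 22, -41/12  ,  2,  61/6, 95/6 , 72,  78,  93] 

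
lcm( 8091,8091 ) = 8091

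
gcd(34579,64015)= 1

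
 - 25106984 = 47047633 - 72154617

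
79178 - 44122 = 35056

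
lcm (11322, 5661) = 11322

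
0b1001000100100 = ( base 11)3542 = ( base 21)AB3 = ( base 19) CG8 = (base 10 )4644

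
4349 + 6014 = 10363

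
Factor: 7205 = 5^1 * 11^1  *  131^1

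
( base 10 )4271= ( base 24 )79N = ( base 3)12212012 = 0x10af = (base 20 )adb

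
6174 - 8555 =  -2381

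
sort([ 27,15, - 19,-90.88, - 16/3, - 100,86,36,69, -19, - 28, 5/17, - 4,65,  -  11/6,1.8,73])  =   [ - 100, - 90.88, - 28, - 19, - 19, - 16/3, - 4, - 11/6,5/17,1.8,15 , 27,36, 65,69, 73,86]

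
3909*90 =351810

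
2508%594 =132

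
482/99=4 + 86/99=4.87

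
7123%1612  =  675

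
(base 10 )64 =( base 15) 44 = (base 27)2a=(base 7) 121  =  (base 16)40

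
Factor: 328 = 2^3*41^1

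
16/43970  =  8/21985 = 0.00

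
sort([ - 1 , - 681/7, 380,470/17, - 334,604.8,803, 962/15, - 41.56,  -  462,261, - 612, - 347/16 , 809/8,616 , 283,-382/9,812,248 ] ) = [ - 612,- 462,-334 , - 681/7, - 382/9, - 41.56 , - 347/16, - 1,470/17,962/15 , 809/8,  248,261, 283,380,604.8,616, 803,812] 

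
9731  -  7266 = 2465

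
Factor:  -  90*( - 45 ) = 4050 = 2^1*3^4*5^2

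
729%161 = 85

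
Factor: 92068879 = 7^1*13152697^1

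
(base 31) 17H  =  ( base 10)1195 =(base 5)14240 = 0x4ab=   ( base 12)837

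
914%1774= 914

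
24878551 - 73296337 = -48417786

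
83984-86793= - 2809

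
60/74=30/37=0.81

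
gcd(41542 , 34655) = 1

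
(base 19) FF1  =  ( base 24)9ld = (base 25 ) 931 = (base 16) 1645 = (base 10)5701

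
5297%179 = 106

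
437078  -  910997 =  - 473919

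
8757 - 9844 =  - 1087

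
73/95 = 73/95  =  0.77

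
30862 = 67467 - 36605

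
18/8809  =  18/8809 = 0.00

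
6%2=0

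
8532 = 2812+5720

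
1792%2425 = 1792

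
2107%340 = 67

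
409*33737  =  13798433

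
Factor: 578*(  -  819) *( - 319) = 2^1*3^2*7^1*11^1*13^1*17^2*29^1 = 151008858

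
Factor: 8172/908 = 3^2 = 9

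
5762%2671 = 420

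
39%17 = 5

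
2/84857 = 2/84857 =0.00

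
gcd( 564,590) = 2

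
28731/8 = 3591 + 3/8= 3591.38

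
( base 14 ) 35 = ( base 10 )47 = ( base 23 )21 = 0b101111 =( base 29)1i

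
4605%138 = 51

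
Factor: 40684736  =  2^6*463^1*1373^1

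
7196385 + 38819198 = 46015583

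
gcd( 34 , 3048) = 2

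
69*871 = 60099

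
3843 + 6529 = 10372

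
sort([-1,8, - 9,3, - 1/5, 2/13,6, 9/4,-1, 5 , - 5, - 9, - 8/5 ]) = [  -  9, - 9, - 5, - 8/5,  -  1, - 1, - 1/5,2/13, 9/4 , 3,  5,6, 8 ] 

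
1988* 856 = 1701728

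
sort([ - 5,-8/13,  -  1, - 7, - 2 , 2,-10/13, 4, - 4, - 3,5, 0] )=[ -7, - 5, - 4, - 3, - 2, - 1,-10/13, - 8/13, 0,  2,4, 5]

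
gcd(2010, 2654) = 2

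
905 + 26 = 931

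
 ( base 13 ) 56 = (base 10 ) 71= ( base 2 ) 1000111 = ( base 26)2j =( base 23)32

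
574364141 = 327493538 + 246870603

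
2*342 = 684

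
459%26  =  17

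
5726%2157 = 1412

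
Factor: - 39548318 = - 2^1*19774159^1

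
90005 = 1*90005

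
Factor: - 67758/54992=-69/56 =- 2^ ( - 3 )*3^1*7^( -1 )*23^1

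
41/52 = 41/52 = 0.79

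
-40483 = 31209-71692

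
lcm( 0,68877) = 0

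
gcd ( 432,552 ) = 24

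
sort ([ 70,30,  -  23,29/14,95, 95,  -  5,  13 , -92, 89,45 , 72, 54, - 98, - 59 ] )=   [- 98,  -  92  ,-59, - 23, - 5,  29/14  ,  13, 30, 45,54, 70,72,89, 95, 95 ]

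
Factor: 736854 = 2^1*3^1 * 127^1*967^1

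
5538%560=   498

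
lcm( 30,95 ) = 570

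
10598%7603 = 2995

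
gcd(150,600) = 150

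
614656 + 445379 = 1060035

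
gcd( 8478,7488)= 18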